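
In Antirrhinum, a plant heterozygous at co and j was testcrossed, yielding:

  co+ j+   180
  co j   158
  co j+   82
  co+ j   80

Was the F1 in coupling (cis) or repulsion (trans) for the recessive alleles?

cis

The two most frequent classes are co+ j+ (180) and co j (158); these are the parental (non-recombinant) types.
So the F1 carried co+ j+ on one chromosome and co j on the other — the recessive alleles are on the same chromosome (cis / coupling).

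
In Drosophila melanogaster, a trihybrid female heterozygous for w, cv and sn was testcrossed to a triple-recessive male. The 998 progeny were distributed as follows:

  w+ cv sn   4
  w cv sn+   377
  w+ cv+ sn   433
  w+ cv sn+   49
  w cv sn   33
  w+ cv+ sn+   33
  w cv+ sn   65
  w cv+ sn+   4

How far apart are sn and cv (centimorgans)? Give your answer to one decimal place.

The two most frequent reciprocal classes, w cv sn+ and w+ cv+ sn, are the parental types, so the F1 was w cv sn+ / w+ cv+ sn.
The two rarest classes, w cv+ sn+ and w+ cv sn, are the double crossovers. Comparing them with the parentals, only the cv allele has switched, so cv is the middle locus and the order is w – cv – sn.
Crossovers in the cv–sn interval produce the single-crossover classes w cv sn and w+ cv+ sn+ (33 + 33 = 66) plus the double crossovers (8).
RF(cv–sn) = (66 + 8) / 998 = 74/998 = 0.0741 → 7.4 centimorgans.

7.4 centimorgans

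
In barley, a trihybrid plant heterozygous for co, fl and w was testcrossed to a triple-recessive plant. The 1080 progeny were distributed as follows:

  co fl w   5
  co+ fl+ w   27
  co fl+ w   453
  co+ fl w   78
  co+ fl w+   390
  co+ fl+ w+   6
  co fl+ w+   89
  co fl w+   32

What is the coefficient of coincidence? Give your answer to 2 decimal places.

0.95

The two most frequent reciprocal classes, co+ fl w+ and co fl+ w, are the parental types, so the F1 was co+ fl w+ / co fl+ w.
The two rarest classes, co+ fl+ w+ and co fl w, are the double crossovers. Comparing them with the parentals, only the fl allele has switched, so fl is the middle locus and the order is w – fl – co.
w–fl: (167 + 11)/1080 = 0.1648; fl–co: (59 + 11)/1080 = 0.0648.
Expected DCO frequency = 0.1648 × 0.0648 ≈ 0.01068; observed = 11/1080 ≈ 0.01019.
Coefficient of coincidence = 0.01019/0.01068 ≈ 0.95.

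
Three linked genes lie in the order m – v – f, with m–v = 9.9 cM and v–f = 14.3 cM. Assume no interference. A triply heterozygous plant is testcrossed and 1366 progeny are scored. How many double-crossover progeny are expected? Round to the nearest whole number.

19

Map distances give recombination frequencies of 0.099 and 0.143 for the two intervals.
With no interference, expected double-crossover frequency = 0.099 × 0.143 = 0.01416.
Expected number = 0.01416 × 1366 = 19.34 ≈ 19.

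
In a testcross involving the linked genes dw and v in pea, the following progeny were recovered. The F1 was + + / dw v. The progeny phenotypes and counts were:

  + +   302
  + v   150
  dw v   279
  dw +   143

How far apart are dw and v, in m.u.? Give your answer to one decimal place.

33.5 m.u.

The recombinant classes are + v and dw +: 150 + 143 = 293.
Recombination frequency = 293/874 = 0.3352 ≈ 33.5%, i.e. 33.5 m.u.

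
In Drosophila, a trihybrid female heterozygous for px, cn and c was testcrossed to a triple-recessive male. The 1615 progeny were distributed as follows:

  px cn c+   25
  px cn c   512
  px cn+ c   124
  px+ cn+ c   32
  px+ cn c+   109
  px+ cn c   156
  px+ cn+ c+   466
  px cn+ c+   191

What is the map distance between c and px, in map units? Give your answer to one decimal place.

The two most frequent reciprocal classes, px+ cn+ c+ and px cn c, are the parental types, so the F1 was px+ cn+ c+ / px cn c.
The two rarest classes, px+ cn+ c and px cn c+, are the double crossovers. Comparing them with the parentals, only the c allele has switched, so c is the middle locus and the order is px – c – cn.
Crossovers in the px–c interval produce the single-crossover classes px cn+ c+ and px+ cn c (191 + 156 = 347) plus the double crossovers (57).
RF(px–c) = (347 + 57) / 1615 = 404/1615 = 0.2502 → 25.0 map units.

25.0 map units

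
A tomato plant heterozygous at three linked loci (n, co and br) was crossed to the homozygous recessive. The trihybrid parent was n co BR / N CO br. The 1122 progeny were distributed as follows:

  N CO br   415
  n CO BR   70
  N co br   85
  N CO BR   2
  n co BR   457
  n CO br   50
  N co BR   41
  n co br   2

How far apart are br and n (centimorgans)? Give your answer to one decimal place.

8.5 centimorgans

The two rarest classes, n co br and N CO BR, are the double crossovers. Comparing them with the parentals, only the br allele has switched, so br is the middle locus and the order is co – br – n.
Crossovers in the br–n interval produce the single-crossover classes N co BR and n CO br (41 + 50 = 91) plus the double crossovers (4).
RF(br–n) = (91 + 4) / 1122 = 95/1122 = 0.0847 → 8.5 centimorgans.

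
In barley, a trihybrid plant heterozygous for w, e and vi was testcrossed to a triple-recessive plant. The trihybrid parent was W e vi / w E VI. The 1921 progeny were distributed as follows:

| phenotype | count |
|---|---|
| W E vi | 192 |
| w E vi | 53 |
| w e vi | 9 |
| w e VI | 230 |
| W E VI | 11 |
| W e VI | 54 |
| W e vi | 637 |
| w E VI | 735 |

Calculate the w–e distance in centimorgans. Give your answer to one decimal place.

The two rarest classes, w e vi and W E VI, are the double crossovers. Comparing them with the parentals, only the w allele has switched, so w is the middle locus and the order is e – w – vi.
Crossovers in the e–w interval produce the single-crossover classes W E vi and w e VI (192 + 230 = 422) plus the double crossovers (20).
RF(e–w) = (422 + 20) / 1921 = 442/1921 = 0.2301 → 23.0 centimorgans.

23.0 centimorgans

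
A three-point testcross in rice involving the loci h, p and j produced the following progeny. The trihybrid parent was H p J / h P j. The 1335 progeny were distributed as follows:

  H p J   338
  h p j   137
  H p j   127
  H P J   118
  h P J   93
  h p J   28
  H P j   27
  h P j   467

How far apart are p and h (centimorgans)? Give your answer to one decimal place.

The two rarest classes, h p J and H P j, are the double crossovers. Comparing them with the parentals, only the h allele has switched, so h is the middle locus and the order is j – h – p.
Crossovers in the h–p interval produce the single-crossover classes H P J and h p j (118 + 137 = 255) plus the double crossovers (55).
RF(h–p) = (255 + 55) / 1335 = 310/1335 = 0.2322 → 23.2 centimorgans.

23.2 centimorgans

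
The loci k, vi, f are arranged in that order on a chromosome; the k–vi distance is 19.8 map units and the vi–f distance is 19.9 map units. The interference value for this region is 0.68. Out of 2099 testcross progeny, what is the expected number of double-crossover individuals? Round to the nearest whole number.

26

Map distances give recombination frequencies of 0.198 and 0.199 for the two intervals.
With interference 0.68 (so coincidence = 0.32), expected double-crossover frequency = 0.198 × 0.199 × 0.32 = 0.01261.
Expected number = 0.01261 × 2099 = 26.47 ≈ 26.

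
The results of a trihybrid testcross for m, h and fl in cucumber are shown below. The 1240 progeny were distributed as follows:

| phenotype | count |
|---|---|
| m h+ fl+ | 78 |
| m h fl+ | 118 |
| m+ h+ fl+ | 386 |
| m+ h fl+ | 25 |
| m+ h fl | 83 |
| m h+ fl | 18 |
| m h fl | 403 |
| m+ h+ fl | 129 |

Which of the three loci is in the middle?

The two most frequent reciprocal classes, m h fl and m+ h+ fl+, are the parental types, so the F1 was m h fl / m+ h+ fl+.
The two rarest classes, m h+ fl and m+ h fl+, are the double crossovers. Comparing them with the parentals, only the h allele has switched, so h is the middle locus and the order is fl – h – m.

h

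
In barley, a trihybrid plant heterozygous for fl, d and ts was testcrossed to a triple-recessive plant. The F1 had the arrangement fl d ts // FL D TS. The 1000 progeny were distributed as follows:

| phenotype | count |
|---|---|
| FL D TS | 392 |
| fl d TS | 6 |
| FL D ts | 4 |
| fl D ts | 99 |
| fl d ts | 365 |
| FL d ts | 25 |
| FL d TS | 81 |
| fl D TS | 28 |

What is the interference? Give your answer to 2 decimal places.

The two rarest classes, fl d TS and FL D ts, are the double crossovers. Comparing them with the parentals, only the ts allele has switched, so ts is the middle locus and the order is d – ts – fl.
d–ts: (180 + 10)/1000 = 0.1900; ts–fl: (53 + 10)/1000 = 0.0630.
Expected DCO frequency = 0.1900 × 0.0630 ≈ 0.01197; observed = 10/1000 ≈ 0.01000.
Coefficient of coincidence = 0.01000/0.01197 ≈ 0.84; interference = 1 − 0.84 = 0.16.

0.16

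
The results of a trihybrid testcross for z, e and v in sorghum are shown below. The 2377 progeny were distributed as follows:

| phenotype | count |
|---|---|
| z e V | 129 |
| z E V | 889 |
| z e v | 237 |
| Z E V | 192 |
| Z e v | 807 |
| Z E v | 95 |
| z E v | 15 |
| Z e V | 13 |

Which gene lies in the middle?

The two most frequent reciprocal classes, Z e v and z E V, are the parental types, so the F1 was Z e v / z E V.
The two rarest classes, Z e V and z E v, are the double crossovers. Comparing them with the parentals, only the v allele has switched, so v is the middle locus and the order is e – v – z.

v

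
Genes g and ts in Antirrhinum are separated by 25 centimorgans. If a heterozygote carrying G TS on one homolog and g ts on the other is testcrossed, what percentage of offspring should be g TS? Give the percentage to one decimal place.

A map distance of 25 centimorgans corresponds to a recombination frequency of 0.250.
The F1 is G TS / g ts, so g TS is a recombinant gamete class with expected frequency r/2 = 0.250/2 = 0.1250.
That is 0.1250 = 12.5% of the progeny.

12.5%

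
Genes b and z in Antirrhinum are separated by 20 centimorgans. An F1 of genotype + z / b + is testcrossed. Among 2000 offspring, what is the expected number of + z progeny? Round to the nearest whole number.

800

A map distance of 20 centimorgans corresponds to a recombination frequency of 0.200.
The F1 is + z / b +, so + z is a parental gamete class with expected frequency (1 − r)/2 = 0.800/2 = 0.4000.
Expected number = 0.4000 × 2000 = 800.00 ≈ 800.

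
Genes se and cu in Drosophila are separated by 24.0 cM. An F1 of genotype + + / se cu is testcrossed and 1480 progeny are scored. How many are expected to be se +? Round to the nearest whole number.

178

A map distance of 24.0 cM corresponds to a recombination frequency of 0.240.
The F1 is + + / se cu, so se + is a recombinant gamete class with expected frequency r/2 = 0.240/2 = 0.1200.
Expected number = 0.1200 × 1480 = 177.60 ≈ 178.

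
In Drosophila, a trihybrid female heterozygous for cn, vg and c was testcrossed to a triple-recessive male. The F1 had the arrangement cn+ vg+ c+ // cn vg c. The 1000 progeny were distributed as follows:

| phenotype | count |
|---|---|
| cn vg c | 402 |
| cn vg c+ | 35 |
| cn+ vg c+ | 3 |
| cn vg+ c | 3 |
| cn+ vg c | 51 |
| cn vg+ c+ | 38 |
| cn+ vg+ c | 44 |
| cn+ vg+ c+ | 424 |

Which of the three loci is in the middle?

The two rarest classes, cn+ vg c+ and cn vg+ c, are the double crossovers. Comparing them with the parentals, only the vg allele has switched, so vg is the middle locus and the order is c – vg – cn.

vg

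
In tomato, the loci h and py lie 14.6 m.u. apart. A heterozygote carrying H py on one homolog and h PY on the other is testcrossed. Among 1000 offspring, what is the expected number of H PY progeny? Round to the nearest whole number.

A map distance of 14.6 m.u. corresponds to a recombination frequency of 0.146.
The F1 is H py / h PY, so H PY is a recombinant gamete class with expected frequency r/2 = 0.146/2 = 0.0730.
Expected number = 0.0730 × 1000 = 73.00 ≈ 73.

73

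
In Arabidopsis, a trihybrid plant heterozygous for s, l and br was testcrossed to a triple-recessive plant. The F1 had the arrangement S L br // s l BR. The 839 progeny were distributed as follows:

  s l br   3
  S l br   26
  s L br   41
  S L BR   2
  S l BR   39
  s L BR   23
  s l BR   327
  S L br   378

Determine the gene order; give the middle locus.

The two rarest classes, S L BR and s l br, are the double crossovers. Comparing them with the parentals, only the br allele has switched, so br is the middle locus and the order is l – br – s.

br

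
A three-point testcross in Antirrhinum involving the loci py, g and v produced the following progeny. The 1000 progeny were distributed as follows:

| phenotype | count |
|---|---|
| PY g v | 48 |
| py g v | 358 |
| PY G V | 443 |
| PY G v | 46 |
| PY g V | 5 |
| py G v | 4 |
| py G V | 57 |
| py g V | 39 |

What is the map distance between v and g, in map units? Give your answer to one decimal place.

9.4 map units

The two most frequent reciprocal classes, py g v and PY G V, are the parental types, so the F1 was py g v / PY G V.
The two rarest classes, py G v and PY g V, are the double crossovers. Comparing them with the parentals, only the g allele has switched, so g is the middle locus and the order is py – g – v.
Crossovers in the g–v interval produce the single-crossover classes py g V and PY G v (39 + 46 = 85) plus the double crossovers (9).
RF(g–v) = (85 + 9) / 1000 = 94/1000 = 0.0940 → 9.4 map units.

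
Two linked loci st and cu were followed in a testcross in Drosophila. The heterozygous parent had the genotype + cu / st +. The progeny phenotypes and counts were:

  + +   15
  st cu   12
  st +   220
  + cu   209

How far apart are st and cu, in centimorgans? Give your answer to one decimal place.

The recombinant classes are + + and st cu: 15 + 12 = 27.
Recombination frequency = 27/456 = 0.0592 ≈ 5.9%, i.e. 5.9 centimorgans.

5.9 centimorgans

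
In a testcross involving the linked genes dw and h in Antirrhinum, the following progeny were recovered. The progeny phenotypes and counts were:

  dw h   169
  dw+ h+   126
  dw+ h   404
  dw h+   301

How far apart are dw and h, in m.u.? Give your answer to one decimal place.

29.5 m.u.

The two most frequent classes, dw+ h (404) and dw h+ (301), are the parental types, so the F1 was dw+ h / dw h+.
The recombinant classes are dw+ h+ and dw h: 126 + 169 = 295.
Recombination frequency = 295/1000 = 0.2950 ≈ 29.5%, i.e. 29.5 m.u.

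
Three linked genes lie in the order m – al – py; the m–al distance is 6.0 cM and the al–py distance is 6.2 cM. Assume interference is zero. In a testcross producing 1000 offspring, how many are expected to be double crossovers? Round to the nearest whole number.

4

Map distances give recombination frequencies of 0.060 and 0.062 for the two intervals.
With no interference, expected double-crossover frequency = 0.060 × 0.062 = 0.00372.
Expected number = 0.00372 × 1000 = 3.72 ≈ 4.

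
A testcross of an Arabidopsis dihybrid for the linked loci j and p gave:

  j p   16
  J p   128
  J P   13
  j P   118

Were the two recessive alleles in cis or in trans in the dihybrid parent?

The two most frequent classes are J p (128) and j P (118); these are the parental (non-recombinant) types.
So the F1 carried J p on one chromosome and j P on the other — the recessive alleles are on opposite chromosomes (trans / repulsion).

trans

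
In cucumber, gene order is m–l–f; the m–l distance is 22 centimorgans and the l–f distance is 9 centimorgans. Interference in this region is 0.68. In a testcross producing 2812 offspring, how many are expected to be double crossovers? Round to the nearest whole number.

18

Map distances give recombination frequencies of 0.220 and 0.090 for the two intervals.
With interference 0.68 (so coincidence = 0.32), expected double-crossover frequency = 0.220 × 0.090 × 0.32 = 0.00634.
Expected number = 0.00634 × 2812 = 17.82 ≈ 18.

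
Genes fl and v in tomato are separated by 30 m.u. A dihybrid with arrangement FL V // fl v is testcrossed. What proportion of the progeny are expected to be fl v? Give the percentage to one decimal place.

35.0%

A map distance of 30 m.u. corresponds to a recombination frequency of 0.300.
The F1 is FL V / fl v, so fl v is a parental gamete class with expected frequency (1 − r)/2 = 0.700/2 = 0.3500.
That is 0.3500 = 35.0% of the progeny.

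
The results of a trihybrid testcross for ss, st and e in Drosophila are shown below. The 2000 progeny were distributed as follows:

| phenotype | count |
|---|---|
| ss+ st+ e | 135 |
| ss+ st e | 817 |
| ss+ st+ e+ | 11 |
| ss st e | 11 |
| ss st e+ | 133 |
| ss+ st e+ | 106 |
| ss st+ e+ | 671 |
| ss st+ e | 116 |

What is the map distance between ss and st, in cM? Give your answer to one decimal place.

The two most frequent reciprocal classes, ss st+ e+ and ss+ st e, are the parental types, so the F1 was ss st+ e+ / ss+ st e.
The two rarest classes, ss+ st+ e+ and ss st e, are the double crossovers. Comparing them with the parentals, only the ss allele has switched, so ss is the middle locus and the order is st – ss – e.
Crossovers in the st–ss interval produce the single-crossover classes ss st e+ and ss+ st+ e (133 + 135 = 268) plus the double crossovers (22).
RF(st–ss) = (268 + 22) / 2000 = 290/2000 = 0.1450 → 14.5 cM.

14.5 cM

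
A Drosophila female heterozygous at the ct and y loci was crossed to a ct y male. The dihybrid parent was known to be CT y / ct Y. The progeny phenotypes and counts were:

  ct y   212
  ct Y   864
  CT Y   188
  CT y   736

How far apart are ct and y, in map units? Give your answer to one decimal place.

The recombinant classes are CT Y and ct y: 188 + 212 = 400.
Recombination frequency = 400/2000 = 0.2000 ≈ 20.0%, i.e. 20.0 map units.

20.0 map units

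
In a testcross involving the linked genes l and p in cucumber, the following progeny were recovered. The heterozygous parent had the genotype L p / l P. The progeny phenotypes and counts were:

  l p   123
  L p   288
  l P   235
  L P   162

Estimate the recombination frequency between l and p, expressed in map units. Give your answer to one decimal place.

35.3 map units

The recombinant classes are L P and l p: 162 + 123 = 285.
Recombination frequency = 285/808 = 0.3527 ≈ 35.3%, i.e. 35.3 map units.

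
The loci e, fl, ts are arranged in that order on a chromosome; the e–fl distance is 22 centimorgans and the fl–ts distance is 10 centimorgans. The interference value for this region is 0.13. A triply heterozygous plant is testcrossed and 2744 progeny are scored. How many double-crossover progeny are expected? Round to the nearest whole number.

Map distances give recombination frequencies of 0.220 and 0.100 for the two intervals.
With interference 0.13 (so coincidence = 0.87), expected double-crossover frequency = 0.220 × 0.100 × 0.87 = 0.01914.
Expected number = 0.01914 × 2744 = 52.52 ≈ 53.

53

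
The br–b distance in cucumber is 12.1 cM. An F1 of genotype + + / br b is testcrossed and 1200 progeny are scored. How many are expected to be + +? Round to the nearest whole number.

527

A map distance of 12.1 cM corresponds to a recombination frequency of 0.121.
The F1 is + + / br b, so + + is a parental gamete class with expected frequency (1 − r)/2 = 0.879/2 = 0.4395.
Expected number = 0.4395 × 1200 = 527.40 ≈ 527.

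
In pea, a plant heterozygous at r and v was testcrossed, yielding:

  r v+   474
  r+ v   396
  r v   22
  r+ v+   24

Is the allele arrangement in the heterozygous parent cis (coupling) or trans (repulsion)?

trans

The two most frequent classes are r+ v (396) and r v+ (474); these are the parental (non-recombinant) types.
So the F1 carried r+ v on one chromosome and r v+ on the other — the recessive alleles are on opposite chromosomes (trans / repulsion).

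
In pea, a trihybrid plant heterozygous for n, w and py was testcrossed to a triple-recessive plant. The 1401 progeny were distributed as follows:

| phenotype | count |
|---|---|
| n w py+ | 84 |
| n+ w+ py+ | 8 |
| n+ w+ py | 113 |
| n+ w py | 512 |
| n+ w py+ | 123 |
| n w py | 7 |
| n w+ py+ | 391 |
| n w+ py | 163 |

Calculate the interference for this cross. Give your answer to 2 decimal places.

0.67

The two most frequent reciprocal classes, n+ w py and n w+ py+, are the parental types, so the F1 was n+ w py / n w+ py+.
The two rarest classes, n w py and n+ w+ py+, are the double crossovers. Comparing them with the parentals, only the n allele has switched, so n is the middle locus and the order is w – n – py.
w–n: (197 + 15)/1401 = 0.1513; n–py: (286 + 15)/1401 = 0.2148.
Expected DCO frequency = 0.1513 × 0.2148 ≈ 0.03250; observed = 15/1401 ≈ 0.01071.
Coefficient of coincidence = 0.01071/0.03250 ≈ 0.33; interference = 1 − 0.33 = 0.67.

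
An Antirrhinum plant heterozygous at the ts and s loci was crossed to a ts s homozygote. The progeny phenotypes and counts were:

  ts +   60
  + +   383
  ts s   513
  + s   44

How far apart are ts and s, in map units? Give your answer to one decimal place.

The two most frequent classes, + + (383) and ts s (513), are the parental types, so the F1 was + + / ts s.
The recombinant classes are + s and ts +: 44 + 60 = 104.
Recombination frequency = 104/1000 = 0.1040 ≈ 10.4%, i.e. 10.4 map units.

10.4 map units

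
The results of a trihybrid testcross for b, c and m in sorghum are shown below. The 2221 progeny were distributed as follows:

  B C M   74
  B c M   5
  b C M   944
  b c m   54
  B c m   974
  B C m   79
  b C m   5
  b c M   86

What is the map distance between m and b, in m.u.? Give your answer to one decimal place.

The two most frequent reciprocal classes, b C M and B c m, are the parental types, so the F1 was b C M / B c m.
The two rarest classes, b C m and B c M, are the double crossovers. Comparing them with the parentals, only the m allele has switched, so m is the middle locus and the order is b – m – c.
Crossovers in the b–m interval produce the single-crossover classes B C M and b c m (74 + 54 = 128) plus the double crossovers (10).
RF(b–m) = (128 + 10) / 2221 = 138/2221 = 0.0621 → 6.2 m.u.

6.2 m.u.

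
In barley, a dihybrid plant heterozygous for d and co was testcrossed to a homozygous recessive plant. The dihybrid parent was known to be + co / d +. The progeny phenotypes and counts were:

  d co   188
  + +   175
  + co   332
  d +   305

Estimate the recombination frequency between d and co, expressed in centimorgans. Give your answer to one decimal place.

The recombinant classes are + + and d co: 175 + 188 = 363.
Recombination frequency = 363/1000 = 0.3630 ≈ 36.3%, i.e. 36.3 centimorgans.

36.3 centimorgans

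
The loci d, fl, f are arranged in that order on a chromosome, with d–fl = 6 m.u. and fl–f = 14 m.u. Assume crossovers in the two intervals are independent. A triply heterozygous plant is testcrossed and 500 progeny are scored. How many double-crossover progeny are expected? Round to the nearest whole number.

Map distances give recombination frequencies of 0.060 and 0.140 for the two intervals.
With no interference, expected double-crossover frequency = 0.060 × 0.140 = 0.00840.
Expected number = 0.00840 × 500 = 4.20 ≈ 4.

4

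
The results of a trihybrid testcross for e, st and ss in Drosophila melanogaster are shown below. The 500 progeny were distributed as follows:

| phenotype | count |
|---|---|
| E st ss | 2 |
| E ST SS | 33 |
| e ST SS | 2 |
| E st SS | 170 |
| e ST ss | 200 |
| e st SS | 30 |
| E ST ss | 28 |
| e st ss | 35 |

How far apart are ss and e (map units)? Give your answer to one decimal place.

The two most frequent reciprocal classes, e ST ss and E st SS, are the parental types, so the F1 was e ST ss / E st SS.
The two rarest classes, e ST SS and E st ss, are the double crossovers. Comparing them with the parentals, only the ss allele has switched, so ss is the middle locus and the order is e – ss – st.
Crossovers in the e–ss interval produce the single-crossover classes E ST ss and e st SS (28 + 30 = 58) plus the double crossovers (4).
RF(e–ss) = (58 + 4) / 500 = 62/500 = 0.1240 → 12.4 map units.

12.4 map units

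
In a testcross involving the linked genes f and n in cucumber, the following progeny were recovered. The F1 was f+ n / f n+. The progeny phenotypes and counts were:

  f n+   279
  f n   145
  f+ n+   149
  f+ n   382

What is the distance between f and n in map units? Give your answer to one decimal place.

The recombinant classes are f+ n+ and f n: 149 + 145 = 294.
Recombination frequency = 294/955 = 0.3079 ≈ 30.8%, i.e. 30.8 map units.

30.8 map units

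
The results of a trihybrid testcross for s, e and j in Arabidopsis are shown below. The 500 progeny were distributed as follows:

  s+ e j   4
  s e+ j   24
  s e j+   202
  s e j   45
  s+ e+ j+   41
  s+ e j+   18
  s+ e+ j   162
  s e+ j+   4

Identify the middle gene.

e

The two most frequent reciprocal classes, s+ e+ j and s e j+, are the parental types, so the F1 was s+ e+ j / s e j+.
The two rarest classes, s+ e j and s e+ j+, are the double crossovers. Comparing them with the parentals, only the e allele has switched, so e is the middle locus and the order is j – e – s.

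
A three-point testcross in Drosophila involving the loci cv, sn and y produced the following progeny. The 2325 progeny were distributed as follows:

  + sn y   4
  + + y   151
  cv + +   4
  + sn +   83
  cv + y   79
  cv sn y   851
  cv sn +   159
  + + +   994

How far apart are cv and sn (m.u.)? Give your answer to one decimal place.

7.3 m.u.

The two most frequent reciprocal classes, cv sn y and + + +, are the parental types, so the F1 was cv sn y / + + +.
The two rarest classes, + sn y and cv + +, are the double crossovers. Comparing them with the parentals, only the cv allele has switched, so cv is the middle locus and the order is sn – cv – y.
Crossovers in the sn–cv interval produce the single-crossover classes cv + y and + sn + (79 + 83 = 162) plus the double crossovers (8).
RF(sn–cv) = (162 + 8) / 2325 = 170/2325 = 0.0731 → 7.3 m.u.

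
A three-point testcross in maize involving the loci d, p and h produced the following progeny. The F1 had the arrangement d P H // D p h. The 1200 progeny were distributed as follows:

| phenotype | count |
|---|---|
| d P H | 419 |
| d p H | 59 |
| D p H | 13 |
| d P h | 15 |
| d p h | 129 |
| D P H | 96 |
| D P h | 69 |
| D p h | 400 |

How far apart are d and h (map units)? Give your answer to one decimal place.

21.1 map units

The two rarest classes, d P h and D p H, are the double crossovers. Comparing them with the parentals, only the h allele has switched, so h is the middle locus and the order is p – h – d.
Crossovers in the h–d interval produce the single-crossover classes D P H and d p h (96 + 129 = 225) plus the double crossovers (28).
RF(h–d) = (225 + 28) / 1200 = 253/1200 = 0.2108 → 21.1 map units.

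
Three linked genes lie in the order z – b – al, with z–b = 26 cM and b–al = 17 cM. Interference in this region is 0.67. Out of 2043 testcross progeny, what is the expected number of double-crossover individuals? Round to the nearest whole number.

30

Map distances give recombination frequencies of 0.260 and 0.170 for the two intervals.
With interference 0.67 (so coincidence = 0.33), expected double-crossover frequency = 0.260 × 0.170 × 0.33 = 0.01459.
Expected number = 0.01459 × 2043 = 29.80 ≈ 30.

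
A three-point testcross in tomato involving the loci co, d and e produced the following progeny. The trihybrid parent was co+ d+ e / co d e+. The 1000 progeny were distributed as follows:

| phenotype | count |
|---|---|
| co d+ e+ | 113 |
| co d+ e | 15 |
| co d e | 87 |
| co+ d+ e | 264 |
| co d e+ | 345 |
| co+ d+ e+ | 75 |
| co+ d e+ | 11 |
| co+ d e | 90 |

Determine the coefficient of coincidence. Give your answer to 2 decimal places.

The two rarest classes, co d+ e and co+ d e+, are the double crossovers. Comparing them with the parentals, only the co allele has switched, so co is the middle locus and the order is e – co – d.
e–co: (162 + 26)/1000 = 0.1880; co–d: (203 + 26)/1000 = 0.2290.
Expected DCO frequency = 0.1880 × 0.2290 ≈ 0.04305; observed = 26/1000 ≈ 0.02600.
Coefficient of coincidence = 0.02600/0.04305 ≈ 0.60.

0.60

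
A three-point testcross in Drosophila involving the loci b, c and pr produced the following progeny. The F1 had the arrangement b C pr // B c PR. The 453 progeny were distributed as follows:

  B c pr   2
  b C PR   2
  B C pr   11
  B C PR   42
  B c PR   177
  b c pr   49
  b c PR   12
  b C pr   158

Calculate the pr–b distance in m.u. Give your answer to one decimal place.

The two rarest classes, b C PR and B c pr, are the double crossovers. Comparing them with the parentals, only the pr allele has switched, so pr is the middle locus and the order is c – pr – b.
Crossovers in the pr–b interval produce the single-crossover classes B C pr and b c PR (11 + 12 = 23) plus the double crossovers (4).
RF(pr–b) = (23 + 4) / 453 = 27/453 = 0.0596 → 6.0 m.u.

6.0 m.u.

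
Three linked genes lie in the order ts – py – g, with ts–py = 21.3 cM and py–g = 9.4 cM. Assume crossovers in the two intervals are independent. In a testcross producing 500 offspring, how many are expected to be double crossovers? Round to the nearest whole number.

Map distances give recombination frequencies of 0.213 and 0.094 for the two intervals.
With no interference, expected double-crossover frequency = 0.213 × 0.094 = 0.02002.
Expected number = 0.02002 × 500 = 10.01 ≈ 10.

10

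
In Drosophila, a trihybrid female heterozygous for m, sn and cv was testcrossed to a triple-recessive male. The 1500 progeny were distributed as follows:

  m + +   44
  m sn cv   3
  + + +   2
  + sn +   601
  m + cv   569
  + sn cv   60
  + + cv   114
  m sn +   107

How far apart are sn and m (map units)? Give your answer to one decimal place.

The two most frequent reciprocal classes, m + cv and + sn +, are the parental types, so the F1 was m + cv / + sn +.
The two rarest classes, m sn cv and + + +, are the double crossovers. Comparing them with the parentals, only the sn allele has switched, so sn is the middle locus and the order is cv – sn – m.
Crossovers in the sn–m interval produce the single-crossover classes + + cv and m sn + (114 + 107 = 221) plus the double crossovers (5).
RF(sn–m) = (221 + 5) / 1500 = 226/1500 = 0.1507 → 15.1 map units.

15.1 map units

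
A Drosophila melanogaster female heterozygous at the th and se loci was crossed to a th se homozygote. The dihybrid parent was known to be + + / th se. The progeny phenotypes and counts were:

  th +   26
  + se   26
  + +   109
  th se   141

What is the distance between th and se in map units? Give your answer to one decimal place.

17.2 map units

The recombinant classes are + se and th +: 26 + 26 = 52.
Recombination frequency = 52/302 = 0.1722 ≈ 17.2%, i.e. 17.2 map units.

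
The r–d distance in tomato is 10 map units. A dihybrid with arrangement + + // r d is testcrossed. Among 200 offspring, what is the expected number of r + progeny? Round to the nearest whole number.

10

A map distance of 10 map units corresponds to a recombination frequency of 0.100.
The F1 is + + / r d, so r + is a recombinant gamete class with expected frequency r/2 = 0.100/2 = 0.0500.
Expected number = 0.0500 × 200 = 10.00 ≈ 10.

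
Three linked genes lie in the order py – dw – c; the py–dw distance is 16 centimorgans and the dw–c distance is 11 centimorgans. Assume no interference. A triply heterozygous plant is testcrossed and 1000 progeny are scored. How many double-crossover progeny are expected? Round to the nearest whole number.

18

Map distances give recombination frequencies of 0.160 and 0.110 for the two intervals.
With no interference, expected double-crossover frequency = 0.160 × 0.110 = 0.01760.
Expected number = 0.01760 × 1000 = 17.60 ≈ 18.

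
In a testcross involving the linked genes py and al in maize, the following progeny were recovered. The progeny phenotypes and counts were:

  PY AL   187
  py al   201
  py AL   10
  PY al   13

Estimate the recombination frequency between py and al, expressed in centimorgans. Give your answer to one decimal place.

The two most frequent classes, PY AL (187) and py al (201), are the parental types, so the F1 was PY AL / py al.
The recombinant classes are PY al and py AL: 13 + 10 = 23.
Recombination frequency = 23/411 = 0.0560 ≈ 5.6%, i.e. 5.6 centimorgans.

5.6 centimorgans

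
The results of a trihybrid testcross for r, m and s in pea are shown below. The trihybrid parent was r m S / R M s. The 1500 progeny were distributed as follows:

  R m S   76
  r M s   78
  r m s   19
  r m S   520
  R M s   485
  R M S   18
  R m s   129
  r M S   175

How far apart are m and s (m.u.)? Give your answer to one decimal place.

22.7 m.u.

The two rarest classes, r m s and R M S, are the double crossovers. Comparing them with the parentals, only the s allele has switched, so s is the middle locus and the order is r – s – m.
Crossovers in the s–m interval produce the single-crossover classes r M S and R m s (175 + 129 = 304) plus the double crossovers (37).
RF(s–m) = (304 + 37) / 1500 = 341/1500 = 0.2273 → 22.7 m.u.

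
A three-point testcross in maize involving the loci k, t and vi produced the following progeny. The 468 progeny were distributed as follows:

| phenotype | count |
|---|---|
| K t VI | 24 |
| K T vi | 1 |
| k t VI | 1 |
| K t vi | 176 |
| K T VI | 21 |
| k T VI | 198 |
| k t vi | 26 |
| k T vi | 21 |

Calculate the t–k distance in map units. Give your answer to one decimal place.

10.5 map units

The two most frequent reciprocal classes, K t vi and k T VI, are the parental types, so the F1 was K t vi / k T VI.
The two rarest classes, K T vi and k t VI, are the double crossovers. Comparing them with the parentals, only the t allele has switched, so t is the middle locus and the order is k – t – vi.
Crossovers in the k–t interval produce the single-crossover classes k t vi and K T VI (26 + 21 = 47) plus the double crossovers (2).
RF(k–t) = (47 + 2) / 468 = 49/468 = 0.1047 → 10.5 map units.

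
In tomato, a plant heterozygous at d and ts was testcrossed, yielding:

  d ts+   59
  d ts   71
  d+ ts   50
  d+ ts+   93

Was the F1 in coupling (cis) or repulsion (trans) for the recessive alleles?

cis

The two most frequent classes are d+ ts+ (93) and d ts (71); these are the parental (non-recombinant) types.
So the F1 carried d+ ts+ on one chromosome and d ts on the other — the recessive alleles are on the same chromosome (cis / coupling).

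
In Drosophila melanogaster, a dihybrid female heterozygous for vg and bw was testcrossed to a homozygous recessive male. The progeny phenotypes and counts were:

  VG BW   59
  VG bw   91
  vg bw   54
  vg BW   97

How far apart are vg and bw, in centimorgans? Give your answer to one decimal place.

37.5 centimorgans

The two most frequent classes, VG bw (91) and vg BW (97), are the parental types, so the F1 was VG bw / vg BW.
The recombinant classes are VG BW and vg bw: 59 + 54 = 113.
Recombination frequency = 113/301 = 0.3754 ≈ 37.5%, i.e. 37.5 centimorgans.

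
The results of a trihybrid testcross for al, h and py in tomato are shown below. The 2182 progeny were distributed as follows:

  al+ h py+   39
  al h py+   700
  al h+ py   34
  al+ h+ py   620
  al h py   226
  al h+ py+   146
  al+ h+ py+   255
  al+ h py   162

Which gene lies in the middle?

al

The two most frequent reciprocal classes, al h py+ and al+ h+ py, are the parental types, so the F1 was al h py+ / al+ h+ py.
The two rarest classes, al+ h py+ and al h+ py, are the double crossovers. Comparing them with the parentals, only the al allele has switched, so al is the middle locus and the order is h – al – py.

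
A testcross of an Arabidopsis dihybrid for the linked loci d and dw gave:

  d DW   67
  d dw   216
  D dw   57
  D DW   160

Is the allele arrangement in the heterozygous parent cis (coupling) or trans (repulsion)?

cis

The two most frequent classes are D DW (160) and d dw (216); these are the parental (non-recombinant) types.
So the F1 carried D DW on one chromosome and d dw on the other — the recessive alleles are on the same chromosome (cis / coupling).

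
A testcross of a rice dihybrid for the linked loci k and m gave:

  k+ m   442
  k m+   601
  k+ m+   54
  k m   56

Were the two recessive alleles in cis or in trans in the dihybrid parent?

The two most frequent classes are k+ m (442) and k m+ (601); these are the parental (non-recombinant) types.
So the F1 carried k+ m on one chromosome and k m+ on the other — the recessive alleles are on opposite chromosomes (trans / repulsion).

trans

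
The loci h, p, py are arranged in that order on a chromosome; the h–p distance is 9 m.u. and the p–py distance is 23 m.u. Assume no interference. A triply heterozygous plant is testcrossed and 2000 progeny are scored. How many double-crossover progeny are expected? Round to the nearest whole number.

41

Map distances give recombination frequencies of 0.090 and 0.230 for the two intervals.
With no interference, expected double-crossover frequency = 0.090 × 0.230 = 0.02070.
Expected number = 0.02070 × 2000 = 41.40 ≈ 41.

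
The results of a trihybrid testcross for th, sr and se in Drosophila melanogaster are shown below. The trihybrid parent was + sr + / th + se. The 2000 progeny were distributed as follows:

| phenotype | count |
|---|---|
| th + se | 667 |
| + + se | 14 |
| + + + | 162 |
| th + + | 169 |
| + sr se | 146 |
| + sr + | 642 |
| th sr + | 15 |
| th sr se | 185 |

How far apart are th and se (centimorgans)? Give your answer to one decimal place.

The two rarest classes, th sr + and + + se, are the double crossovers. Comparing them with the parentals, only the th allele has switched, so th is the middle locus and the order is se – th – sr.
Crossovers in the se–th interval produce the single-crossover classes + sr se and th + + (146 + 169 = 315) plus the double crossovers (29).
RF(se–th) = (315 + 29) / 2000 = 344/2000 = 0.1720 → 17.2 centimorgans.

17.2 centimorgans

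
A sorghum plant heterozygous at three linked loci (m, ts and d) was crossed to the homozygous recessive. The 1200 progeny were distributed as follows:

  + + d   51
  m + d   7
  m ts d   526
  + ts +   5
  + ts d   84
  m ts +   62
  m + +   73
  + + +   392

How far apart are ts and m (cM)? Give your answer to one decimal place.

14.1 cM

The two most frequent reciprocal classes, + + + and m ts d, are the parental types, so the F1 was + + + / m ts d.
The two rarest classes, + ts + and m + d, are the double crossovers. Comparing them with the parentals, only the ts allele has switched, so ts is the middle locus and the order is m – ts – d.
Crossovers in the m–ts interval produce the single-crossover classes m + + and + ts d (73 + 84 = 157) plus the double crossovers (12).
RF(m–ts) = (157 + 12) / 1200 = 169/1200 = 0.1408 → 14.1 cM.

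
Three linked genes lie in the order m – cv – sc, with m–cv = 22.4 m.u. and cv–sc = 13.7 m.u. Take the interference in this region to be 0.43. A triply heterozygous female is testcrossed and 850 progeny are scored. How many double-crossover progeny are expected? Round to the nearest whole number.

Map distances give recombination frequencies of 0.224 and 0.137 for the two intervals.
With interference 0.43 (so coincidence = 0.57), expected double-crossover frequency = 0.224 × 0.137 × 0.57 = 0.01749.
Expected number = 0.01749 × 850 = 14.87 ≈ 15.

15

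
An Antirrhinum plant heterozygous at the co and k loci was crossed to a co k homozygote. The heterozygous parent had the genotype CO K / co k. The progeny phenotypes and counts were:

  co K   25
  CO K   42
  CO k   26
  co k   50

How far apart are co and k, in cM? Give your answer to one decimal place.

35.7 cM

The recombinant classes are CO k and co K: 26 + 25 = 51.
Recombination frequency = 51/143 = 0.3566 ≈ 35.7%, i.e. 35.7 cM.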